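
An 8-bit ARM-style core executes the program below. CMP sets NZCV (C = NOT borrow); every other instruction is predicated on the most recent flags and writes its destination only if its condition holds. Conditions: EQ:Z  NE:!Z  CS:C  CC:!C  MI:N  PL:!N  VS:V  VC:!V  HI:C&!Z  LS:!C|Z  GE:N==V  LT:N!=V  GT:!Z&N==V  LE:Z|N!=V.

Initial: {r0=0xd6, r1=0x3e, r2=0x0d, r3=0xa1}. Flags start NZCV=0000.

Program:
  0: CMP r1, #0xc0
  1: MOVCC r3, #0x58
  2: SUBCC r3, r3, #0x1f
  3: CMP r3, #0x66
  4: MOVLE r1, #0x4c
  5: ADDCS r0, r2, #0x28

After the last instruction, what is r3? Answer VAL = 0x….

VAL = 0x39

0: ✓ CMP  NZCV=0000
1: ✓ MOVCC  r3←0x58
2: ✓ SUBCC  r3←0x39
3: ✓ CMP  NZCV=1000
4: ✓ MOVLE  r1←0x4c
5: · ADDCS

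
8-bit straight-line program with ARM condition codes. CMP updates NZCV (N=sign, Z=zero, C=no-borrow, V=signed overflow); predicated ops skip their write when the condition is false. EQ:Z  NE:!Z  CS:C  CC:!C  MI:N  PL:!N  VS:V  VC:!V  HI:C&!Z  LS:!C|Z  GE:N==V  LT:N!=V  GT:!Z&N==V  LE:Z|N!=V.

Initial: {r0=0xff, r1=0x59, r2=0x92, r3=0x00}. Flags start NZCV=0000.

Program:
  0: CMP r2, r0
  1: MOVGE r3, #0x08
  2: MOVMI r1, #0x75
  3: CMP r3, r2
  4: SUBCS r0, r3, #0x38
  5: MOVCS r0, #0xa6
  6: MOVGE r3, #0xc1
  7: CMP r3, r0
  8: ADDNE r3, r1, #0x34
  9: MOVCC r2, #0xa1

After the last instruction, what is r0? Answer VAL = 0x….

VAL = 0xff

[0] flags=1000 → (cmp)
[1] flags=1000 GE?F → skip
[2] flags=1000 MI?T → r1=0x75
[3] flags=0000 → (cmp)
[4] flags=0000 CS?F → skip
[5] flags=0000 CS?F → skip
[6] flags=0000 GE?T → r3=0xc1
[7] flags=1000 → (cmp)
[8] flags=1000 NE?T → r3=0xa9
[9] flags=1000 CC?T → r2=0xa1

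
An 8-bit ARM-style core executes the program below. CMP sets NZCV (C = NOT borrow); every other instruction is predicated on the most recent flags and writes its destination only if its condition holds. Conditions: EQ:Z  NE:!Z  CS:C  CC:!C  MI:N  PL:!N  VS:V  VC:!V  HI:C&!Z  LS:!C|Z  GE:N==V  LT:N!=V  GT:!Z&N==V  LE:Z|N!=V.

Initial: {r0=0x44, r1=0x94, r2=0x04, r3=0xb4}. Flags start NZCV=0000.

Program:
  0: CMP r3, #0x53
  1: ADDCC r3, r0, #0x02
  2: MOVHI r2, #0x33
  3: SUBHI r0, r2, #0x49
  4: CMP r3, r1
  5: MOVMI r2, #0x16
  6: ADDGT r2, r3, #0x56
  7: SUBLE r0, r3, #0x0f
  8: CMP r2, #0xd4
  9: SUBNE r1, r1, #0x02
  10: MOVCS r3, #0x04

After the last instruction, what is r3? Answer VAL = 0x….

0: ✓ CMP  NZCV=0011
1: · ADDCC
2: ✓ MOVHI  r2←0x33
3: ✓ SUBHI  r0←0xea
4: ✓ CMP  NZCV=0010
5: · MOVMI
6: ✓ ADDGT  r2←0x0a
7: · SUBLE
8: ✓ CMP  NZCV=0000
9: ✓ SUBNE  r1←0x92
10: · MOVCS

VAL = 0xb4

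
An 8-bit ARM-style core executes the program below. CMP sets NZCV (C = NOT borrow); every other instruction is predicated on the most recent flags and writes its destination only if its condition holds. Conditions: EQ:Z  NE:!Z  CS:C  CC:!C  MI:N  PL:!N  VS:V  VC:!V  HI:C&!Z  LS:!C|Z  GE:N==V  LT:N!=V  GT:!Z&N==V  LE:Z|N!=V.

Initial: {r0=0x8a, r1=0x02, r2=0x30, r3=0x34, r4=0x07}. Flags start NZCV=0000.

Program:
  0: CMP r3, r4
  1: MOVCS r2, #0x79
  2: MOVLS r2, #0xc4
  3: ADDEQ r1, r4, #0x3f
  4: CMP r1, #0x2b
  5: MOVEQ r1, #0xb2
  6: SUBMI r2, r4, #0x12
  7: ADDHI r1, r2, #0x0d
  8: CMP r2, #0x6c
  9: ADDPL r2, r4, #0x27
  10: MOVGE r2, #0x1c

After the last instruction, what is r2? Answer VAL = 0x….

VAL = 0xf5

0: ✓ CMP  NZCV=0010
1: ✓ MOVCS  r2←0x79
2: · MOVLS
3: · ADDEQ
4: ✓ CMP  NZCV=1000
5: · MOVEQ
6: ✓ SUBMI  r2←0xf5
7: · ADDHI
8: ✓ CMP  NZCV=1010
9: · ADDPL
10: · MOVGE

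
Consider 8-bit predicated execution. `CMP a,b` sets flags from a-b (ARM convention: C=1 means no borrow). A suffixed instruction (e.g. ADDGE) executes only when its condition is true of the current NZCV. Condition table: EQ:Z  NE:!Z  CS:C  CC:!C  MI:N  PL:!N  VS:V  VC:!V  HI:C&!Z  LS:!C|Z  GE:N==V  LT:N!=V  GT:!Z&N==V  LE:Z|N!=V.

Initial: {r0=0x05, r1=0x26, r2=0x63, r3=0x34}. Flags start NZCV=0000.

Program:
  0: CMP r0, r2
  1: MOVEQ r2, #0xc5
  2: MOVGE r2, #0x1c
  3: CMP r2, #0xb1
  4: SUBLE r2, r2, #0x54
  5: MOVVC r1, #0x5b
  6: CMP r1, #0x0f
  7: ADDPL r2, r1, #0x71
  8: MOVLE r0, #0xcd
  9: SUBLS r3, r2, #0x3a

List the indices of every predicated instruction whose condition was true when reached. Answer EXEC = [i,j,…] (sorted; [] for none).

[0] flags=1000 → (cmp)
[1] flags=1000 EQ?F → skip
[2] flags=1000 GE?F → skip
[3] flags=1001 → (cmp)
[4] flags=1001 LE?F → skip
[5] flags=1001 VC?F → skip
[6] flags=0010 → (cmp)
[7] flags=0010 PL?T → r2=0x97
[8] flags=0010 LE?F → skip
[9] flags=0010 LS?F → skip

EXEC = [7]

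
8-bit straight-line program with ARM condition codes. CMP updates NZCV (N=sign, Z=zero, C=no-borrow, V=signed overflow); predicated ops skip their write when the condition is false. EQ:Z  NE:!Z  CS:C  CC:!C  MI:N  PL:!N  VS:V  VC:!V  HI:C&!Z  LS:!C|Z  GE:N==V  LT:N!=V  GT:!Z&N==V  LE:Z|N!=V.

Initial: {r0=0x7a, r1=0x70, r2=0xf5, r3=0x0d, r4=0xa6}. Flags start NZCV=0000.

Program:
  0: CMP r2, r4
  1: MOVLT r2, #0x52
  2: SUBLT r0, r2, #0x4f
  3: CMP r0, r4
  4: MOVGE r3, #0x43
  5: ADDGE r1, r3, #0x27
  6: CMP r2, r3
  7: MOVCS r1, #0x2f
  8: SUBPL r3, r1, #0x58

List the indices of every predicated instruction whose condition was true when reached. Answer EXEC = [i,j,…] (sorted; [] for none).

EXEC = [4,5,7]

0: ✓ CMP  NZCV=0010
1: · MOVLT
2: · SUBLT
3: ✓ CMP  NZCV=1001
4: ✓ MOVGE  r3←0x43
5: ✓ ADDGE  r1←0x6a
6: ✓ CMP  NZCV=1010
7: ✓ MOVCS  r1←0x2f
8: · SUBPL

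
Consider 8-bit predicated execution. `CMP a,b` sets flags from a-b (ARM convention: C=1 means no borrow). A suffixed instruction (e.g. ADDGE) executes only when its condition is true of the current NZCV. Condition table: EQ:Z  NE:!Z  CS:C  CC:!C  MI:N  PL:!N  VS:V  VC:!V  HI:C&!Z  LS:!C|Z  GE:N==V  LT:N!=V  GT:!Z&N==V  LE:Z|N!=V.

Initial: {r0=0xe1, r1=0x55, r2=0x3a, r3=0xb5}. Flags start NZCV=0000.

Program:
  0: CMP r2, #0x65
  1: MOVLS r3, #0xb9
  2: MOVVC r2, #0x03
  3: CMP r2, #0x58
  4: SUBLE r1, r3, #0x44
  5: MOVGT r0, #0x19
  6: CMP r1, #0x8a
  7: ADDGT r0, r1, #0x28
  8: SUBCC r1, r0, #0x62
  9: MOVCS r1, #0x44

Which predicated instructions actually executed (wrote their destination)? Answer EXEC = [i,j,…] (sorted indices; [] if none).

0: ✓ CMP  NZCV=1000
1: ✓ MOVLS  r3←0xb9
2: ✓ MOVVC  r2←0x03
3: ✓ CMP  NZCV=1000
4: ✓ SUBLE  r1←0x75
5: · MOVGT
6: ✓ CMP  NZCV=1001
7: ✓ ADDGT  r0←0x9d
8: ✓ SUBCC  r1←0x3b
9: · MOVCS

EXEC = [1,2,4,7,8]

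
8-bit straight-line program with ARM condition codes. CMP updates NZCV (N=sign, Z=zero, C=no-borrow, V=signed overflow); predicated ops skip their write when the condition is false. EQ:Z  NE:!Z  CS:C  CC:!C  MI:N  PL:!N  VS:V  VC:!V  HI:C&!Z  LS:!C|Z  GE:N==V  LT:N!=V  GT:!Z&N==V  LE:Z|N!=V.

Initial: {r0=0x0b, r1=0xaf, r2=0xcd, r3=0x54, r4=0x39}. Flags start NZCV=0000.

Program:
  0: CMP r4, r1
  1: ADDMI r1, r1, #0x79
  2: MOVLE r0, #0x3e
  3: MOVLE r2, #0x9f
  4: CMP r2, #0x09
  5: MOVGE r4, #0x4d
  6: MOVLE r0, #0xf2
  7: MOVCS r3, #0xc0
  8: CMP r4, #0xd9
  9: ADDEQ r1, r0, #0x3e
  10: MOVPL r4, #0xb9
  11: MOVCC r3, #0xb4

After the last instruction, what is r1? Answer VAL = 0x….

VAL = 0x28

[0] flags=1001 → (cmp)
[1] flags=1001 MI?T → r1=0x28
[2] flags=1001 LE?F → skip
[3] flags=1001 LE?F → skip
[4] flags=1010 → (cmp)
[5] flags=1010 GE?F → skip
[6] flags=1010 LE?T → r0=0xf2
[7] flags=1010 CS?T → r3=0xc0
[8] flags=0000 → (cmp)
[9] flags=0000 EQ?F → skip
[10] flags=0000 PL?T → r4=0xb9
[11] flags=0000 CC?T → r3=0xb4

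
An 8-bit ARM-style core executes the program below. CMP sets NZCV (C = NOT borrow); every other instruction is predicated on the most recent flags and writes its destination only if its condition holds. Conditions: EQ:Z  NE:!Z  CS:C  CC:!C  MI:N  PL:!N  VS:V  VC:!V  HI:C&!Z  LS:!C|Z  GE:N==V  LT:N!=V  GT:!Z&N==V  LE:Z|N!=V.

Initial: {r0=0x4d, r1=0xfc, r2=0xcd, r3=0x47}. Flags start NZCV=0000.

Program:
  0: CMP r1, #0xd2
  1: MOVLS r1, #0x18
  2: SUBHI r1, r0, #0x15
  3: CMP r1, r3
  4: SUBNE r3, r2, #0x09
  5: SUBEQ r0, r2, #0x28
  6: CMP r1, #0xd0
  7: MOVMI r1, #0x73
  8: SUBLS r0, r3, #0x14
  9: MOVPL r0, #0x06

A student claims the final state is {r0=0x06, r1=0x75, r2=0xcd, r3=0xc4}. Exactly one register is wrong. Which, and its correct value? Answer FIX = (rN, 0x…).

FIX = (r1, 0x38)

0: ✓ CMP  NZCV=0010
1: · MOVLS
2: ✓ SUBHI  r1←0x38
3: ✓ CMP  NZCV=1000
4: ✓ SUBNE  r3←0xc4
5: · SUBEQ
6: ✓ CMP  NZCV=0000
7: · MOVMI
8: ✓ SUBLS  r0←0xb0
9: ✓ MOVPL  r0←0x06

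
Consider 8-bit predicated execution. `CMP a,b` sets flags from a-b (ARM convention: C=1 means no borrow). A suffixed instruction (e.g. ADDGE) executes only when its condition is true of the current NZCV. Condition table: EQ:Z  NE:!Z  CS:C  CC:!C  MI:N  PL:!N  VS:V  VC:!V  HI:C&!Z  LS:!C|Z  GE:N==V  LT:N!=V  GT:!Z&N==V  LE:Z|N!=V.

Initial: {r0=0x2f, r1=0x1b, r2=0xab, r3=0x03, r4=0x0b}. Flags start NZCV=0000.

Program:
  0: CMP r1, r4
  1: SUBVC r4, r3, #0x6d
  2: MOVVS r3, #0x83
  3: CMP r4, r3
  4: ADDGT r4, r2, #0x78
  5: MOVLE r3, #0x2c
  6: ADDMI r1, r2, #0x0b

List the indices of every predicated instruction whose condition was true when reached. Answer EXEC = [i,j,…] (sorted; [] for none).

EXEC = [1,5,6]

0: ✓ CMP  NZCV=0010
1: ✓ SUBVC  r4←0x96
2: · MOVVS
3: ✓ CMP  NZCV=1010
4: · ADDGT
5: ✓ MOVLE  r3←0x2c
6: ✓ ADDMI  r1←0xb6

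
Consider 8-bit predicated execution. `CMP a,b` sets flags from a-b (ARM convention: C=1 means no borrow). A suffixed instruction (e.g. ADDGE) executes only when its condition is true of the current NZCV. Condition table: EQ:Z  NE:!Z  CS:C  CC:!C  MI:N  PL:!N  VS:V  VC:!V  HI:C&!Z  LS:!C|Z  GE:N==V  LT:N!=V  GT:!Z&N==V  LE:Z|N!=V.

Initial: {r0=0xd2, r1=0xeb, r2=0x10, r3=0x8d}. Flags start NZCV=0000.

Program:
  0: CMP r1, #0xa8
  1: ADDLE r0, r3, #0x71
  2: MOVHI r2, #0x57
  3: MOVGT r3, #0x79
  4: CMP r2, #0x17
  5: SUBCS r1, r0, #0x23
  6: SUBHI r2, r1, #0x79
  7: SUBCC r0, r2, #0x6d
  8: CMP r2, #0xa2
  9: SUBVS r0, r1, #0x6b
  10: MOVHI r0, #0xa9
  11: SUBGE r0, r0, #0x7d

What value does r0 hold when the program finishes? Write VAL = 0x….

[0] flags=0010 → (cmp)
[1] flags=0010 LE?F → skip
[2] flags=0010 HI?T → r2=0x57
[3] flags=0010 GT?T → r3=0x79
[4] flags=0010 → (cmp)
[5] flags=0010 CS?T → r1=0xaf
[6] flags=0010 HI?T → r2=0x36
[7] flags=0010 CC?F → skip
[8] flags=1001 → (cmp)
[9] flags=1001 VS?T → r0=0x44
[10] flags=1001 HI?F → skip
[11] flags=1001 GE?T → r0=0xc7

VAL = 0xc7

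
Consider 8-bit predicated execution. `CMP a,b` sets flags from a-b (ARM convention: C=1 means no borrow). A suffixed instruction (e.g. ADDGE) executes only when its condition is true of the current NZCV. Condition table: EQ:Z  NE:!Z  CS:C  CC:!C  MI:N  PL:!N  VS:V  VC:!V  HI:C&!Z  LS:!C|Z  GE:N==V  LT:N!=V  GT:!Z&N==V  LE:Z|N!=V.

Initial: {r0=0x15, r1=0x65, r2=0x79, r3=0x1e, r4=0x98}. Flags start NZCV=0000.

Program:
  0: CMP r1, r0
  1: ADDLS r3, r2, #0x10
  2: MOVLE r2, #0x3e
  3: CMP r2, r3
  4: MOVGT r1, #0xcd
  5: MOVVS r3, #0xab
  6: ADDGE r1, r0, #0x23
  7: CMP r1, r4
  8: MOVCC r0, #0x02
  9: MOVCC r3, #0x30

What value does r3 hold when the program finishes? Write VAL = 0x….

VAL = 0x30

[0] flags=0010 → (cmp)
[1] flags=0010 LS?F → skip
[2] flags=0010 LE?F → skip
[3] flags=0010 → (cmp)
[4] flags=0010 GT?T → r1=0xcd
[5] flags=0010 VS?F → skip
[6] flags=0010 GE?T → r1=0x38
[7] flags=1001 → (cmp)
[8] flags=1001 CC?T → r0=0x02
[9] flags=1001 CC?T → r3=0x30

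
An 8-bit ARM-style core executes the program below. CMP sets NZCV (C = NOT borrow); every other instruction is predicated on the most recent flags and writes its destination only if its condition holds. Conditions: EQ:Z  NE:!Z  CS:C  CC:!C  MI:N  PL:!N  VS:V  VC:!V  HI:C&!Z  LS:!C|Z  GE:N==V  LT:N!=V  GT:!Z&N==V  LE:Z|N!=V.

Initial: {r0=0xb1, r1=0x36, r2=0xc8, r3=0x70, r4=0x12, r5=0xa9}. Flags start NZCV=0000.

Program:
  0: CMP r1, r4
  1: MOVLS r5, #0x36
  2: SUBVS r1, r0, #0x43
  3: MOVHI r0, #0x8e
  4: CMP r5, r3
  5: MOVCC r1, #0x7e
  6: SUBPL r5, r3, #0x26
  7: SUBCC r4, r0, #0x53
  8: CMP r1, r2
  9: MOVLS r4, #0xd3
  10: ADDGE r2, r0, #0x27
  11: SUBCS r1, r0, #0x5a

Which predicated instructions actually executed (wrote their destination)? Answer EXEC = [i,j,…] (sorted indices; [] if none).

EXEC = [3,6,9,10]

0: ✓ CMP  NZCV=0010
1: · MOVLS
2: · SUBVS
3: ✓ MOVHI  r0←0x8e
4: ✓ CMP  NZCV=0011
5: · MOVCC
6: ✓ SUBPL  r5←0x4a
7: · SUBCC
8: ✓ CMP  NZCV=0000
9: ✓ MOVLS  r4←0xd3
10: ✓ ADDGE  r2←0xb5
11: · SUBCS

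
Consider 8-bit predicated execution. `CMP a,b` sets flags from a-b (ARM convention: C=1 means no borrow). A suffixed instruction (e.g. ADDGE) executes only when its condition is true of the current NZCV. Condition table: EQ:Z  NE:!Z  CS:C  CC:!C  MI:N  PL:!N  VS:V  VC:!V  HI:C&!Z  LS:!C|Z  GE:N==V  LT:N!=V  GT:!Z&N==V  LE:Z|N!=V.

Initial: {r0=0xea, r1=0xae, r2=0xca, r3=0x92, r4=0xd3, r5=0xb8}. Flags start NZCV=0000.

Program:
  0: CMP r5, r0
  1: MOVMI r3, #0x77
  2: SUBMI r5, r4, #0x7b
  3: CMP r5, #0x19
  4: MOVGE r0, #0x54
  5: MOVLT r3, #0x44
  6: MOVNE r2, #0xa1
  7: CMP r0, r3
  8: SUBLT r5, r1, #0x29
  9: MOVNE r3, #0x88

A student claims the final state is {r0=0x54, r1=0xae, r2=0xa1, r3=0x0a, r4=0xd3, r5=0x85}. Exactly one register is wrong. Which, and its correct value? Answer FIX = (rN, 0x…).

FIX = (r3, 0x88)

[0] flags=1000 → (cmp)
[1] flags=1000 MI?T → r3=0x77
[2] flags=1000 MI?T → r5=0x58
[3] flags=0010 → (cmp)
[4] flags=0010 GE?T → r0=0x54
[5] flags=0010 LT?F → skip
[6] flags=0010 NE?T → r2=0xa1
[7] flags=1000 → (cmp)
[8] flags=1000 LT?T → r5=0x85
[9] flags=1000 NE?T → r3=0x88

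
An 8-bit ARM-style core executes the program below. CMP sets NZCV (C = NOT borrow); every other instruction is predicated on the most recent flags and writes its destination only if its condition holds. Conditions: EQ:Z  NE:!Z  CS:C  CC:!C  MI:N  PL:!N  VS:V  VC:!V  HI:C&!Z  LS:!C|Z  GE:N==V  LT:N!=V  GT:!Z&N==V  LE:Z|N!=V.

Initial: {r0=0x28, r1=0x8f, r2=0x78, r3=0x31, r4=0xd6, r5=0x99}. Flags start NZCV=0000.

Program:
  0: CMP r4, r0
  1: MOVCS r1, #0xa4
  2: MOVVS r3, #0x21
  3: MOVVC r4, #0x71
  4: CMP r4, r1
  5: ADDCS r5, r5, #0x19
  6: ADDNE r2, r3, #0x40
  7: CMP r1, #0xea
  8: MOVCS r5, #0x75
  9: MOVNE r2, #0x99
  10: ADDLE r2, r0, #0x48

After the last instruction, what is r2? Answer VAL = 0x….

[0] flags=1010 → (cmp)
[1] flags=1010 CS?T → r1=0xa4
[2] flags=1010 VS?F → skip
[3] flags=1010 VC?T → r4=0x71
[4] flags=1001 → (cmp)
[5] flags=1001 CS?F → skip
[6] flags=1001 NE?T → r2=0x71
[7] flags=1000 → (cmp)
[8] flags=1000 CS?F → skip
[9] flags=1000 NE?T → r2=0x99
[10] flags=1000 LE?T → r2=0x70

VAL = 0x70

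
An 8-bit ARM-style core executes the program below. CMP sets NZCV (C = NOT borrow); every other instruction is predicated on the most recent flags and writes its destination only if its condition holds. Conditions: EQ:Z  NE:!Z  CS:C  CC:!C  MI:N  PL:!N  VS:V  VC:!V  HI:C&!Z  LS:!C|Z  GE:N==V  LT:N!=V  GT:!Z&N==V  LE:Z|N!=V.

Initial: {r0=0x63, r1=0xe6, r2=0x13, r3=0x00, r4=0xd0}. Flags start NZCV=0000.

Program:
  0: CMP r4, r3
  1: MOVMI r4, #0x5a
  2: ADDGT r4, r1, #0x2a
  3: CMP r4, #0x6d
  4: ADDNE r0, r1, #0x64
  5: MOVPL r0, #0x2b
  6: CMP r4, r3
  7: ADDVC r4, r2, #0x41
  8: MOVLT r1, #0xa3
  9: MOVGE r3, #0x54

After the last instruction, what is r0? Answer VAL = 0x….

VAL = 0x4a

0: ✓ CMP  NZCV=1010
1: ✓ MOVMI  r4←0x5a
2: · ADDGT
3: ✓ CMP  NZCV=1000
4: ✓ ADDNE  r0←0x4a
5: · MOVPL
6: ✓ CMP  NZCV=0010
7: ✓ ADDVC  r4←0x54
8: · MOVLT
9: ✓ MOVGE  r3←0x54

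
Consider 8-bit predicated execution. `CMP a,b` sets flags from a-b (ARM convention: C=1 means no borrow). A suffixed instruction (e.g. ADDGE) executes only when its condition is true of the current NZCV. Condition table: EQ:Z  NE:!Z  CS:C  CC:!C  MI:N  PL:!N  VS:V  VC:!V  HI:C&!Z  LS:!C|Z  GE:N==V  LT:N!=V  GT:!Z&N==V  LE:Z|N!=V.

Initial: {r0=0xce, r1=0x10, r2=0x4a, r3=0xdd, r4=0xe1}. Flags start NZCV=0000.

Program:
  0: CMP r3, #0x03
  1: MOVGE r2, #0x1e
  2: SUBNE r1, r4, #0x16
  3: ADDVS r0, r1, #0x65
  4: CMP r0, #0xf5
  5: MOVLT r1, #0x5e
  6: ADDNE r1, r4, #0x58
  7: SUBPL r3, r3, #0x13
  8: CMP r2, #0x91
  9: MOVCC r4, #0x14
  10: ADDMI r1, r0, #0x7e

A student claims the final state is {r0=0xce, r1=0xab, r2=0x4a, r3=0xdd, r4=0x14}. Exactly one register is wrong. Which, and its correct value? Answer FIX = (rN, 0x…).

0: ✓ CMP  NZCV=1010
1: · MOVGE
2: ✓ SUBNE  r1←0xcb
3: · ADDVS
4: ✓ CMP  NZCV=1000
5: ✓ MOVLT  r1←0x5e
6: ✓ ADDNE  r1←0x39
7: · SUBPL
8: ✓ CMP  NZCV=1001
9: ✓ MOVCC  r4←0x14
10: ✓ ADDMI  r1←0x4c

FIX = (r1, 0x4c)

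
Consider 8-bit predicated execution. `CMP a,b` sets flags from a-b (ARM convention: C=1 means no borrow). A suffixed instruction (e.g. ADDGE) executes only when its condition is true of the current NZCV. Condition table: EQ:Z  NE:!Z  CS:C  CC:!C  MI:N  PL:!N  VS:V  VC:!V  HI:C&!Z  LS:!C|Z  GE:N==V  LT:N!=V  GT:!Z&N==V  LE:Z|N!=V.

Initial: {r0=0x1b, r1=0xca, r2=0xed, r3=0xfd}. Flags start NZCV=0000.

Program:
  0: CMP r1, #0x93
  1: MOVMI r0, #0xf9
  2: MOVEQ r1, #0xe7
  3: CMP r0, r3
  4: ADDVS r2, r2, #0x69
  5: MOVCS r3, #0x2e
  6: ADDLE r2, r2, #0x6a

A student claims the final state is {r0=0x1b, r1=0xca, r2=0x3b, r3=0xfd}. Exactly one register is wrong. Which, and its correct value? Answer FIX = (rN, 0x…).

[0] flags=0010 → (cmp)
[1] flags=0010 MI?F → skip
[2] flags=0010 EQ?F → skip
[3] flags=0000 → (cmp)
[4] flags=0000 VS?F → skip
[5] flags=0000 CS?F → skip
[6] flags=0000 LE?F → skip

FIX = (r2, 0xed)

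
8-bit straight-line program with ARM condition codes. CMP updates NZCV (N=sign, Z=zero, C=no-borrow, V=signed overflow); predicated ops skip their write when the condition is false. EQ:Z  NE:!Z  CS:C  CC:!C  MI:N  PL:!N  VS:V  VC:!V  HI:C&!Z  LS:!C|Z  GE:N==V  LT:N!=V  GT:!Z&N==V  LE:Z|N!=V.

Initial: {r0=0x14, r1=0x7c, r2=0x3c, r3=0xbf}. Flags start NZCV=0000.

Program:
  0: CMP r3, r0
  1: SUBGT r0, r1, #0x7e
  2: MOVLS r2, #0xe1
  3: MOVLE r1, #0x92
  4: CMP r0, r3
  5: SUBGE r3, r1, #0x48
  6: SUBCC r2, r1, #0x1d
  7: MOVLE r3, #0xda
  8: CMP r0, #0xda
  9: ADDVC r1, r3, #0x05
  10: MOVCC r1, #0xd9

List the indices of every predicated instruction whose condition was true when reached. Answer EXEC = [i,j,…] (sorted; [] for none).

0: ✓ CMP  NZCV=1010
1: · SUBGT
2: · MOVLS
3: ✓ MOVLE  r1←0x92
4: ✓ CMP  NZCV=0000
5: ✓ SUBGE  r3←0x4a
6: ✓ SUBCC  r2←0x75
7: · MOVLE
8: ✓ CMP  NZCV=0000
9: ✓ ADDVC  r1←0x4f
10: ✓ MOVCC  r1←0xd9

EXEC = [3,5,6,9,10]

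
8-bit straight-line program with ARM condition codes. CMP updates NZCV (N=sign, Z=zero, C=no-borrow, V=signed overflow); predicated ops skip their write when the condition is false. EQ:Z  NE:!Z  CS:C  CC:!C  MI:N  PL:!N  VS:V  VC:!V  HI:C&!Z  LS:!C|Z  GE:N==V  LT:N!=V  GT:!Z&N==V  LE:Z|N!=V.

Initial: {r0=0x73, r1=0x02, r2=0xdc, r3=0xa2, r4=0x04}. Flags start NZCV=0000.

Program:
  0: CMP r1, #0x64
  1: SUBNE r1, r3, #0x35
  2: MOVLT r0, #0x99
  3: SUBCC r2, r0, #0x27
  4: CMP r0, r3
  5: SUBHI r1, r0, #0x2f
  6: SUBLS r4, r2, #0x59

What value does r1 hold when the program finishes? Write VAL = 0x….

0: ✓ CMP  NZCV=1000
1: ✓ SUBNE  r1←0x6d
2: ✓ MOVLT  r0←0x99
3: ✓ SUBCC  r2←0x72
4: ✓ CMP  NZCV=1000
5: · SUBHI
6: ✓ SUBLS  r4←0x19

VAL = 0x6d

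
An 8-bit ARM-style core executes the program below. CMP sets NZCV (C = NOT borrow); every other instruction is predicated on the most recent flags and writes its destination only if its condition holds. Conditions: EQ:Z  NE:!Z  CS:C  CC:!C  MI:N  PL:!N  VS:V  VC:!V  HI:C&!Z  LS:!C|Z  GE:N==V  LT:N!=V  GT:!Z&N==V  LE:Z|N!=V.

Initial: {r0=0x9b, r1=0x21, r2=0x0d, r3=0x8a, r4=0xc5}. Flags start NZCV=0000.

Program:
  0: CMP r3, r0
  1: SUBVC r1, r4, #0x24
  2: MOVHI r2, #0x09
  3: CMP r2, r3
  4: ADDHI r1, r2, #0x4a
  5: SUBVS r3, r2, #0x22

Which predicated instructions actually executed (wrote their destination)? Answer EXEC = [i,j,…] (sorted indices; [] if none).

EXEC = [1,5]

[0] flags=1000 → (cmp)
[1] flags=1000 VC?T → r1=0xa1
[2] flags=1000 HI?F → skip
[3] flags=1001 → (cmp)
[4] flags=1001 HI?F → skip
[5] flags=1001 VS?T → r3=0xeb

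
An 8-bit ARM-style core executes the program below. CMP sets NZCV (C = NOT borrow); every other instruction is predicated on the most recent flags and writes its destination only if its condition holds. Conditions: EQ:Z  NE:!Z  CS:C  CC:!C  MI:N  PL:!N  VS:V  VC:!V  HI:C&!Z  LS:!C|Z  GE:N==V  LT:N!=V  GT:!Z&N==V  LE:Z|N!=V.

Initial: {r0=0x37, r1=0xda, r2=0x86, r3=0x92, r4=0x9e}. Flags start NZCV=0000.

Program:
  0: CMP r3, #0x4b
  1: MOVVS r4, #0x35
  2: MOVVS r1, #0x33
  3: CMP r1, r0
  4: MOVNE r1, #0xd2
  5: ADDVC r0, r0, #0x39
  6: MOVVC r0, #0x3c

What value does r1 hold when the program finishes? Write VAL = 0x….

VAL = 0xd2

[0] flags=0011 → (cmp)
[1] flags=0011 VS?T → r4=0x35
[2] flags=0011 VS?T → r1=0x33
[3] flags=1000 → (cmp)
[4] flags=1000 NE?T → r1=0xd2
[5] flags=1000 VC?T → r0=0x70
[6] flags=1000 VC?T → r0=0x3c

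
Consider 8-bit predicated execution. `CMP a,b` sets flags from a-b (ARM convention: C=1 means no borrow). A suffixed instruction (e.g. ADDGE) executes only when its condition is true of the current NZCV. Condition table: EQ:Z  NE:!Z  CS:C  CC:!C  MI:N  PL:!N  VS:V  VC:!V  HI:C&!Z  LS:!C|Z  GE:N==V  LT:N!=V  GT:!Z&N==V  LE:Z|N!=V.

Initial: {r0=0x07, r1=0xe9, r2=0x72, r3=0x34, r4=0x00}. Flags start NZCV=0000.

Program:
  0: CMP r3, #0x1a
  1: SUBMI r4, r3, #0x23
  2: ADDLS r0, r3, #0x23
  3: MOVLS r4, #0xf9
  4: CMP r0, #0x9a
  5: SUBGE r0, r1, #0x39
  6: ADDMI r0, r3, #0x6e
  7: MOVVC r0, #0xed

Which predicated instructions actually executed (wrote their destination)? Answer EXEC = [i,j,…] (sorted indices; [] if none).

[0] flags=0010 → (cmp)
[1] flags=0010 MI?F → skip
[2] flags=0010 LS?F → skip
[3] flags=0010 LS?F → skip
[4] flags=0000 → (cmp)
[5] flags=0000 GE?T → r0=0xb0
[6] flags=0000 MI?F → skip
[7] flags=0000 VC?T → r0=0xed

EXEC = [5,7]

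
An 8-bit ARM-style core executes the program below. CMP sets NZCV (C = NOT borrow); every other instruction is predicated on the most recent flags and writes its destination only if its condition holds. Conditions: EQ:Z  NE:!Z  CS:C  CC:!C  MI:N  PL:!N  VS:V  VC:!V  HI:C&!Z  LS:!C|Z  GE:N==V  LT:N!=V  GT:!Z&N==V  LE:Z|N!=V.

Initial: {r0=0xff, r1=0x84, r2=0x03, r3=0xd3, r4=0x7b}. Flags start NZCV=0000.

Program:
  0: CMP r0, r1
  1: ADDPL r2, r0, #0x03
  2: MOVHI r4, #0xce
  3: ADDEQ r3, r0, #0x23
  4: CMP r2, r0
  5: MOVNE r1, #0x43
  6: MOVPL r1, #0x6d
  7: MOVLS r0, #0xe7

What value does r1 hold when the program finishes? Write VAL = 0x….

VAL = 0x6d

0: ✓ CMP  NZCV=0010
1: ✓ ADDPL  r2←0x02
2: ✓ MOVHI  r4←0xce
3: · ADDEQ
4: ✓ CMP  NZCV=0000
5: ✓ MOVNE  r1←0x43
6: ✓ MOVPL  r1←0x6d
7: ✓ MOVLS  r0←0xe7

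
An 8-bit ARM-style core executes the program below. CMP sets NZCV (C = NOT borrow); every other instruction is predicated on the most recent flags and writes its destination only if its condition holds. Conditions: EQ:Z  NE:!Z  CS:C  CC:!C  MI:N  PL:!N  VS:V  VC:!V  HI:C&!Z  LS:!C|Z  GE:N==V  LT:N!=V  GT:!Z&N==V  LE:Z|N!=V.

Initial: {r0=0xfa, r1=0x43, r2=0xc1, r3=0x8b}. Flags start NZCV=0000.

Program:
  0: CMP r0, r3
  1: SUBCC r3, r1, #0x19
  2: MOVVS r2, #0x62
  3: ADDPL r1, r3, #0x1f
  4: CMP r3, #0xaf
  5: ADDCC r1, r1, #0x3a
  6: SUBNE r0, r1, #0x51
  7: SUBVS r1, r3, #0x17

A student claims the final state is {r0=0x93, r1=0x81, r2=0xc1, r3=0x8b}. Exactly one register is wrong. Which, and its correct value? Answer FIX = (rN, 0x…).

[0] flags=0010 → (cmp)
[1] flags=0010 CC?F → skip
[2] flags=0010 VS?F → skip
[3] flags=0010 PL?T → r1=0xaa
[4] flags=1000 → (cmp)
[5] flags=1000 CC?T → r1=0xe4
[6] flags=1000 NE?T → r0=0x93
[7] flags=1000 VS?F → skip

FIX = (r1, 0xe4)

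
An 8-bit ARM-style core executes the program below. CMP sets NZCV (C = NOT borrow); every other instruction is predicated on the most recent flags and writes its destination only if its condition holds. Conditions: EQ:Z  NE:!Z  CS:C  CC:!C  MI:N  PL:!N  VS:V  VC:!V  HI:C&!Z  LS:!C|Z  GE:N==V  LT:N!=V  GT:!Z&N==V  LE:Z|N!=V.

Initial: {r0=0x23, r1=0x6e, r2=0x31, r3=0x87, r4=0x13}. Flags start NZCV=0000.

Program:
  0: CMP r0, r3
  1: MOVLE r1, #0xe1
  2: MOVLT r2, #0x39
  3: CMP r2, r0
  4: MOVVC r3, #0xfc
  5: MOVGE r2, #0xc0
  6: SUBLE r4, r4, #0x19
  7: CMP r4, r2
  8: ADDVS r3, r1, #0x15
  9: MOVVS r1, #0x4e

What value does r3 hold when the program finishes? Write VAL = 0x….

[0] flags=1001 → (cmp)
[1] flags=1001 LE?F → skip
[2] flags=1001 LT?F → skip
[3] flags=0010 → (cmp)
[4] flags=0010 VC?T → r3=0xfc
[5] flags=0010 GE?T → r2=0xc0
[6] flags=0010 LE?F → skip
[7] flags=0000 → (cmp)
[8] flags=0000 VS?F → skip
[9] flags=0000 VS?F → skip

VAL = 0xfc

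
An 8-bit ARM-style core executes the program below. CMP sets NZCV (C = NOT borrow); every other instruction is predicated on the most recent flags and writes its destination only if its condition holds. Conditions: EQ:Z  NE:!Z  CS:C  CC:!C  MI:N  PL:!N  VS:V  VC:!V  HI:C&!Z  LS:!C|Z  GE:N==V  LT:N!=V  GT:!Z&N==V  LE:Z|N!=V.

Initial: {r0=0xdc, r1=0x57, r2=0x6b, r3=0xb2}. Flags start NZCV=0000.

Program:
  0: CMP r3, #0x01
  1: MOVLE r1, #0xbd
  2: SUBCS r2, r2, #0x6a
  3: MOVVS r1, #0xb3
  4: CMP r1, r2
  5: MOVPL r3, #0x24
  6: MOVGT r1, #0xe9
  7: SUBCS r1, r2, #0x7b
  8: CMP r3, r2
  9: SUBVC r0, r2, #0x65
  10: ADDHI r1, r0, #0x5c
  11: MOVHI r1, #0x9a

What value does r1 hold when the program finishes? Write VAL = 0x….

0: ✓ CMP  NZCV=1010
1: ✓ MOVLE  r1←0xbd
2: ✓ SUBCS  r2←0x01
3: · MOVVS
4: ✓ CMP  NZCV=1010
5: · MOVPL
6: · MOVGT
7: ✓ SUBCS  r1←0x86
8: ✓ CMP  NZCV=1010
9: ✓ SUBVC  r0←0x9c
10: ✓ ADDHI  r1←0xf8
11: ✓ MOVHI  r1←0x9a

VAL = 0x9a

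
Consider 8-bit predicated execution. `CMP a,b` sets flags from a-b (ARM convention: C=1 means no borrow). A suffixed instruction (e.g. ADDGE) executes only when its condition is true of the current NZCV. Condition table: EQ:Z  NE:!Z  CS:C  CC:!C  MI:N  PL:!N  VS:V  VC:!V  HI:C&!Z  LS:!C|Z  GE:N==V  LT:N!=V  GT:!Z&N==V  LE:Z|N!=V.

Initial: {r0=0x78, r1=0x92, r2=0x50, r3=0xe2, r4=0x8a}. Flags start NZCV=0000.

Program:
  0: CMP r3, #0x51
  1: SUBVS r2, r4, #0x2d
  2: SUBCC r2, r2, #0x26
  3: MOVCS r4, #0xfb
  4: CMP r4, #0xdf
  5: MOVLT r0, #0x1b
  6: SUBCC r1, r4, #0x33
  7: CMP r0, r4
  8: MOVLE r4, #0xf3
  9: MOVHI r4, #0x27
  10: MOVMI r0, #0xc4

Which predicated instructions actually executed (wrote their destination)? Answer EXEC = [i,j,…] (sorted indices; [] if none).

EXEC = [3]

0: ✓ CMP  NZCV=1010
1: · SUBVS
2: · SUBCC
3: ✓ MOVCS  r4←0xfb
4: ✓ CMP  NZCV=0010
5: · MOVLT
6: · SUBCC
7: ✓ CMP  NZCV=0000
8: · MOVLE
9: · MOVHI
10: · MOVMI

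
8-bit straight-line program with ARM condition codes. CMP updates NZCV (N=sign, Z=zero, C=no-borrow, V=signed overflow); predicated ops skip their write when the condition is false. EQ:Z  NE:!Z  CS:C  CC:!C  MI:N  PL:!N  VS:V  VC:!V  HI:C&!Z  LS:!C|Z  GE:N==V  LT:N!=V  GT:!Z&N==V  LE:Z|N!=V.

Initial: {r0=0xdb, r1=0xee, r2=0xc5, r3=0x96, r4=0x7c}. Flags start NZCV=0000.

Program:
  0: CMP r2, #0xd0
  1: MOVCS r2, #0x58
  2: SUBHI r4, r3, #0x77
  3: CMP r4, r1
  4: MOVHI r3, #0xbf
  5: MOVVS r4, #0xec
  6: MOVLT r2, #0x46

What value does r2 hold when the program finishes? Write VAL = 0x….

VAL = 0xc5

0: ✓ CMP  NZCV=1000
1: · MOVCS
2: · SUBHI
3: ✓ CMP  NZCV=1001
4: · MOVHI
5: ✓ MOVVS  r4←0xec
6: · MOVLT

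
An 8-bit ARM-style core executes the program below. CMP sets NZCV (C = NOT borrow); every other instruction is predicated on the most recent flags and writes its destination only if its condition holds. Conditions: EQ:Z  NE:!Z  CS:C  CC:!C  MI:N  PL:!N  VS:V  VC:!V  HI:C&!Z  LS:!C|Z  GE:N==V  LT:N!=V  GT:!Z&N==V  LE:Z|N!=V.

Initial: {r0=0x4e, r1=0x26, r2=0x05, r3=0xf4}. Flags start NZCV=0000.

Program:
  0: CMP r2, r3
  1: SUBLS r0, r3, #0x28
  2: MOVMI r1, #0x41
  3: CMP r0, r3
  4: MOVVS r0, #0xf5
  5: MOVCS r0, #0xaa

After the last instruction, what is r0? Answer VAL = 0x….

[0] flags=0000 → (cmp)
[1] flags=0000 LS?T → r0=0xcc
[2] flags=0000 MI?F → skip
[3] flags=1000 → (cmp)
[4] flags=1000 VS?F → skip
[5] flags=1000 CS?F → skip

VAL = 0xcc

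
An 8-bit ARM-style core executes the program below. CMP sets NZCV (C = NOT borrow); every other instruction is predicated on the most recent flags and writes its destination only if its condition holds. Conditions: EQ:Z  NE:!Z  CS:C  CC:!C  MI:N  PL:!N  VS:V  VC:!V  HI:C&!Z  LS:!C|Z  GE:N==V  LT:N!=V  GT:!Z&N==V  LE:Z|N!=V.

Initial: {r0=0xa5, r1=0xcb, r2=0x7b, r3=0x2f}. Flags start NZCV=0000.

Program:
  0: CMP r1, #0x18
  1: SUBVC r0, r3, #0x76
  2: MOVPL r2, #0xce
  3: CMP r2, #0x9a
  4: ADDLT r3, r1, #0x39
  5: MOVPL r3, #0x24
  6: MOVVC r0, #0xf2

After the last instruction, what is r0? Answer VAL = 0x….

VAL = 0xb9

0: ✓ CMP  NZCV=1010
1: ✓ SUBVC  r0←0xb9
2: · MOVPL
3: ✓ CMP  NZCV=1001
4: · ADDLT
5: · MOVPL
6: · MOVVC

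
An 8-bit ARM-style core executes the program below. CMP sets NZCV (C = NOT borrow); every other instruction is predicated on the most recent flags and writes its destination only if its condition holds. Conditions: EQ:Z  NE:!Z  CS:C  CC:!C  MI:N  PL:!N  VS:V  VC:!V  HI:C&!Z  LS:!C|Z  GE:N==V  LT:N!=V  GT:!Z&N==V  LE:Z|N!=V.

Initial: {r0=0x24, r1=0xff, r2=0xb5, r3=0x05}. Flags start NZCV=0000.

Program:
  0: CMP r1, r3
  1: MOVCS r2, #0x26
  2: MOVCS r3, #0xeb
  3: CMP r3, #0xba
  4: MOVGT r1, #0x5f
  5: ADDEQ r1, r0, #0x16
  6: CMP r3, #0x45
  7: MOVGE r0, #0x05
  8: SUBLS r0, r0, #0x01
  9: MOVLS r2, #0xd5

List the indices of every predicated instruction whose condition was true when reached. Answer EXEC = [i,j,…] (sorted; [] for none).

EXEC = [1,2,4]

[0] flags=1010 → (cmp)
[1] flags=1010 CS?T → r2=0x26
[2] flags=1010 CS?T → r3=0xeb
[3] flags=0010 → (cmp)
[4] flags=0010 GT?T → r1=0x5f
[5] flags=0010 EQ?F → skip
[6] flags=1010 → (cmp)
[7] flags=1010 GE?F → skip
[8] flags=1010 LS?F → skip
[9] flags=1010 LS?F → skip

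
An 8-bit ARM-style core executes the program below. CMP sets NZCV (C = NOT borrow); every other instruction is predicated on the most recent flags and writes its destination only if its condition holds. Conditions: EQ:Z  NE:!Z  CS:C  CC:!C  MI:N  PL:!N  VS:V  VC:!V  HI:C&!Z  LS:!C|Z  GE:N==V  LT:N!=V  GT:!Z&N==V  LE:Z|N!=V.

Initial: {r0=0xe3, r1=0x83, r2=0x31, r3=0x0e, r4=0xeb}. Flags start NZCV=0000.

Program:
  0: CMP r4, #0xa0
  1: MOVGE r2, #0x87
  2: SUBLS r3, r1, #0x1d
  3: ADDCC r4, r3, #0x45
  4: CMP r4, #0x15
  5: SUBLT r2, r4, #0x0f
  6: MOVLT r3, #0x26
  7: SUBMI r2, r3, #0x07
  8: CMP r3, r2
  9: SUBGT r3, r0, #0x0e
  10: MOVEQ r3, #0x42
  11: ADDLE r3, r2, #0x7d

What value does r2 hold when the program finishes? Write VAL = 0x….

VAL = 0x1f

[0] flags=0010 → (cmp)
[1] flags=0010 GE?T → r2=0x87
[2] flags=0010 LS?F → skip
[3] flags=0010 CC?F → skip
[4] flags=1010 → (cmp)
[5] flags=1010 LT?T → r2=0xdc
[6] flags=1010 LT?T → r3=0x26
[7] flags=1010 MI?T → r2=0x1f
[8] flags=0010 → (cmp)
[9] flags=0010 GT?T → r3=0xd5
[10] flags=0010 EQ?F → skip
[11] flags=0010 LE?F → skip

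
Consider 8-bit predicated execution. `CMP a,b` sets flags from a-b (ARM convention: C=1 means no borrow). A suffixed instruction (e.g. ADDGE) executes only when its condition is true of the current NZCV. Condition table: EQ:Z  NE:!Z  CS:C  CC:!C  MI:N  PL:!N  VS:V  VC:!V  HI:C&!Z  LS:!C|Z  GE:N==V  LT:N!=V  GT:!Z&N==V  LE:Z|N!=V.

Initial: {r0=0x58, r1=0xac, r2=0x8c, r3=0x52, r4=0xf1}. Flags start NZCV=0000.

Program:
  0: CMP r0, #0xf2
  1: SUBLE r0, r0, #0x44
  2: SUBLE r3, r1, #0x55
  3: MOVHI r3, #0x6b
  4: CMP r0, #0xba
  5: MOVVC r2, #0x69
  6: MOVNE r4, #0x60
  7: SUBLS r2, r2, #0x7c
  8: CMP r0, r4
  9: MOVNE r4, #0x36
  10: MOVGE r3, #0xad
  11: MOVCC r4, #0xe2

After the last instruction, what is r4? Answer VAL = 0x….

VAL = 0xe2

[0] flags=0000 → (cmp)
[1] flags=0000 LE?F → skip
[2] flags=0000 LE?F → skip
[3] flags=0000 HI?F → skip
[4] flags=1001 → (cmp)
[5] flags=1001 VC?F → skip
[6] flags=1001 NE?T → r4=0x60
[7] flags=1001 LS?T → r2=0x10
[8] flags=1000 → (cmp)
[9] flags=1000 NE?T → r4=0x36
[10] flags=1000 GE?F → skip
[11] flags=1000 CC?T → r4=0xe2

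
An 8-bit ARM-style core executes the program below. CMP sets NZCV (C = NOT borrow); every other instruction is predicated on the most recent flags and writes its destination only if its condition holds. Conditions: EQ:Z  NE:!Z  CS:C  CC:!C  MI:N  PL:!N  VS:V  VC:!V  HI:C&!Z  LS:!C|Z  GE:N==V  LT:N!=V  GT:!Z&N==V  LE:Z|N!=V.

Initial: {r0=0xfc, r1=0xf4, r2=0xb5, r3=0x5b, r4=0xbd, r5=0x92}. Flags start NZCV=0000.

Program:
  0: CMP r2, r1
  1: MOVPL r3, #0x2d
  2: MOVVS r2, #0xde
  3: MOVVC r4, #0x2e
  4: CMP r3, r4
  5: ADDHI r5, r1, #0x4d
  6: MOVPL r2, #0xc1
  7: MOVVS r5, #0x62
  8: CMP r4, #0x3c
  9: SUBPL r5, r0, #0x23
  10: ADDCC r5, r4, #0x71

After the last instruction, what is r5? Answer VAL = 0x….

VAL = 0x9f

[0] flags=1000 → (cmp)
[1] flags=1000 PL?F → skip
[2] flags=1000 VS?F → skip
[3] flags=1000 VC?T → r4=0x2e
[4] flags=0010 → (cmp)
[5] flags=0010 HI?T → r5=0x41
[6] flags=0010 PL?T → r2=0xc1
[7] flags=0010 VS?F → skip
[8] flags=1000 → (cmp)
[9] flags=1000 PL?F → skip
[10] flags=1000 CC?T → r5=0x9f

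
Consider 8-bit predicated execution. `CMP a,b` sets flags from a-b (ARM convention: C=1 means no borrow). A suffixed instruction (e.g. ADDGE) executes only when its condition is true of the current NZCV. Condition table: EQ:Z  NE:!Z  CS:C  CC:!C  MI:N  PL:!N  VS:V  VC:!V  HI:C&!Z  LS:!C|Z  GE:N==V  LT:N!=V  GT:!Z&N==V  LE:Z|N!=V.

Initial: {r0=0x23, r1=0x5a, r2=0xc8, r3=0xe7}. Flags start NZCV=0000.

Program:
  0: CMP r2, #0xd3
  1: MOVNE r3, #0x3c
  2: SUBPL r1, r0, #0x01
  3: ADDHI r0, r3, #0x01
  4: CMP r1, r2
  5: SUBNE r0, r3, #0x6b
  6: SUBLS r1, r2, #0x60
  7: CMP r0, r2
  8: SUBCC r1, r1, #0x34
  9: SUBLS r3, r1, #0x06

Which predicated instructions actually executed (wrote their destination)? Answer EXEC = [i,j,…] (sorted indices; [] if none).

0: ✓ CMP  NZCV=1000
1: ✓ MOVNE  r3←0x3c
2: · SUBPL
3: · ADDHI
4: ✓ CMP  NZCV=1001
5: ✓ SUBNE  r0←0xd1
6: ✓ SUBLS  r1←0x68
7: ✓ CMP  NZCV=0010
8: · SUBCC
9: · SUBLS

EXEC = [1,5,6]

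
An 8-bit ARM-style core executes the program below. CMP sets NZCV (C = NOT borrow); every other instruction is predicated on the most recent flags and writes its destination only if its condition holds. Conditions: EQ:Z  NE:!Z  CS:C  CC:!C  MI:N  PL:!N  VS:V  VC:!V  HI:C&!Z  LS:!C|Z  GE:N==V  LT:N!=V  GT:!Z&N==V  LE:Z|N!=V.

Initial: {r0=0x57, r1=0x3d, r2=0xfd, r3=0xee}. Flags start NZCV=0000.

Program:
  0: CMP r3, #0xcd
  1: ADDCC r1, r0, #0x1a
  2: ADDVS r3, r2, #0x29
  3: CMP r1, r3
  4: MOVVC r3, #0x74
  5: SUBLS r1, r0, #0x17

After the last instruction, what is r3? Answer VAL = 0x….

[0] flags=0010 → (cmp)
[1] flags=0010 CC?F → skip
[2] flags=0010 VS?F → skip
[3] flags=0000 → (cmp)
[4] flags=0000 VC?T → r3=0x74
[5] flags=0000 LS?T → r1=0x40

VAL = 0x74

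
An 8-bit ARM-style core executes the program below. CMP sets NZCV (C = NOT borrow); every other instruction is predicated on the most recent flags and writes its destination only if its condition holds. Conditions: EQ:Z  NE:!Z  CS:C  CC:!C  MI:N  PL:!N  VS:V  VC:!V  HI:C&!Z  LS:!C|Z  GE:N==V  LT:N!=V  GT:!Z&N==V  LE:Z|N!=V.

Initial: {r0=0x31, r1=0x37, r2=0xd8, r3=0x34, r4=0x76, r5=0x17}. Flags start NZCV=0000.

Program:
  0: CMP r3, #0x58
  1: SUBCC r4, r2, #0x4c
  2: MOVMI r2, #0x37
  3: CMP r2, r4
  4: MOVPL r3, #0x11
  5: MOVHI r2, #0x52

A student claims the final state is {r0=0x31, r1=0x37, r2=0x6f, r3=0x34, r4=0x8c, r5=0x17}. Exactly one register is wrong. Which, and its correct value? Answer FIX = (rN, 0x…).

FIX = (r2, 0x37)

[0] flags=1000 → (cmp)
[1] flags=1000 CC?T → r4=0x8c
[2] flags=1000 MI?T → r2=0x37
[3] flags=1001 → (cmp)
[4] flags=1001 PL?F → skip
[5] flags=1001 HI?F → skip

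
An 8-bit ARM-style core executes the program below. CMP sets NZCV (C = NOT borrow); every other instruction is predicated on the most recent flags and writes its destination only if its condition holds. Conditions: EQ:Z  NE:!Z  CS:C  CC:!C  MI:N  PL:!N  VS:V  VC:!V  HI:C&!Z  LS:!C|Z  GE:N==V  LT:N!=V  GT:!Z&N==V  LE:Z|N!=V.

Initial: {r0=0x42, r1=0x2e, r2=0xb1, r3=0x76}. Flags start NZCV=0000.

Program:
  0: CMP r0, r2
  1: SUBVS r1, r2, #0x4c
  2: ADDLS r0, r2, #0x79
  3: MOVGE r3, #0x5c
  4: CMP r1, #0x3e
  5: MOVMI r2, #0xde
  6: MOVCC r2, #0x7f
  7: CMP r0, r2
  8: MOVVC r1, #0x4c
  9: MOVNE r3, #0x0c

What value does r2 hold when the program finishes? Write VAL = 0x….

VAL = 0xb1

[0] flags=1001 → (cmp)
[1] flags=1001 VS?T → r1=0x65
[2] flags=1001 LS?T → r0=0x2a
[3] flags=1001 GE?T → r3=0x5c
[4] flags=0010 → (cmp)
[5] flags=0010 MI?F → skip
[6] flags=0010 CC?F → skip
[7] flags=0000 → (cmp)
[8] flags=0000 VC?T → r1=0x4c
[9] flags=0000 NE?T → r3=0x0c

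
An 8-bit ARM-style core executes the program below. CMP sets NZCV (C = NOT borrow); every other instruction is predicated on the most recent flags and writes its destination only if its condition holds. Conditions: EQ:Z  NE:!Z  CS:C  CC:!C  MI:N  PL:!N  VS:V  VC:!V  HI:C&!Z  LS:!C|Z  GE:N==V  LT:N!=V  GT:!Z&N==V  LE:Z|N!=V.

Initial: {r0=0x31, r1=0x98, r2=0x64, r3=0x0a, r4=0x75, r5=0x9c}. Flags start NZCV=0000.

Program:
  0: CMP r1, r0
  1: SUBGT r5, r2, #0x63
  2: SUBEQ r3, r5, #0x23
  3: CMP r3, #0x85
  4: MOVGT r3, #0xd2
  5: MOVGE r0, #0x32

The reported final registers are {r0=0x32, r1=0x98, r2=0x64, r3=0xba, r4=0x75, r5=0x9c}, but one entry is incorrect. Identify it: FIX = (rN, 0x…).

FIX = (r3, 0xd2)

[0] flags=0011 → (cmp)
[1] flags=0011 GT?F → skip
[2] flags=0011 EQ?F → skip
[3] flags=1001 → (cmp)
[4] flags=1001 GT?T → r3=0xd2
[5] flags=1001 GE?T → r0=0x32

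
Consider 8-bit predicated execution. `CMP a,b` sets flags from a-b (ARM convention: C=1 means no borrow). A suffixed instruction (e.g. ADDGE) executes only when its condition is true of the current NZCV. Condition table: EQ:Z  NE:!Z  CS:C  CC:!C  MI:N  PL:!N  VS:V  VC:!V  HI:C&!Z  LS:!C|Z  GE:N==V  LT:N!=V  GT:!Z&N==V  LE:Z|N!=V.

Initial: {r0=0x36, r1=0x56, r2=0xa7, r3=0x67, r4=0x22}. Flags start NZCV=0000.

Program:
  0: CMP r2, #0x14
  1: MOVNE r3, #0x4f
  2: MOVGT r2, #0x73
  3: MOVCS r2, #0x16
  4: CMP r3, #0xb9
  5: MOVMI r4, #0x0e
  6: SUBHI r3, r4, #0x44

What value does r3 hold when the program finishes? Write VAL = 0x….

VAL = 0x4f

0: ✓ CMP  NZCV=1010
1: ✓ MOVNE  r3←0x4f
2: · MOVGT
3: ✓ MOVCS  r2←0x16
4: ✓ CMP  NZCV=1001
5: ✓ MOVMI  r4←0x0e
6: · SUBHI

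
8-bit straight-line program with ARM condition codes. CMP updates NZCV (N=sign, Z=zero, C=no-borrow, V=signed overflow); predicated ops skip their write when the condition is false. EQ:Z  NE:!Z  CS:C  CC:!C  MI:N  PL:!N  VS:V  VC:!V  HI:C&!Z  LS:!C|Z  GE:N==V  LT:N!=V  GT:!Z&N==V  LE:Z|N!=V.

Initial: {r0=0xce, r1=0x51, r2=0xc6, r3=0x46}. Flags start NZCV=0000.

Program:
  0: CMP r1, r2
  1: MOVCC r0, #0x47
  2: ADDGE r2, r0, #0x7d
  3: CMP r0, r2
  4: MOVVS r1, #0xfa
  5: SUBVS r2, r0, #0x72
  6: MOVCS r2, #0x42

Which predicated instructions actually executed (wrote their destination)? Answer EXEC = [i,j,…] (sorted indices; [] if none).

EXEC = [1,2,4,5]

0: ✓ CMP  NZCV=1001
1: ✓ MOVCC  r0←0x47
2: ✓ ADDGE  r2←0xc4
3: ✓ CMP  NZCV=1001
4: ✓ MOVVS  r1←0xfa
5: ✓ SUBVS  r2←0xd5
6: · MOVCS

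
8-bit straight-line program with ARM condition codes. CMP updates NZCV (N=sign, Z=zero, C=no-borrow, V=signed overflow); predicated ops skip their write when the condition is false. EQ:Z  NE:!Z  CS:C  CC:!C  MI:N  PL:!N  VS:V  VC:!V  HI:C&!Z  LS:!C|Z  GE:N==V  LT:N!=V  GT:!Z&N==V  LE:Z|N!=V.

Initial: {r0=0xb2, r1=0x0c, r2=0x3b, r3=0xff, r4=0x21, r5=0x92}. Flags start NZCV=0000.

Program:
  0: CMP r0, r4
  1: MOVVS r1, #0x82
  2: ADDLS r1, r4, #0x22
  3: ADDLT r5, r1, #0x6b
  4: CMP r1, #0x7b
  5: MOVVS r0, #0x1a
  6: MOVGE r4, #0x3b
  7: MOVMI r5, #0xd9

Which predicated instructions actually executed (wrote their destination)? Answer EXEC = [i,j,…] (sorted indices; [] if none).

0: ✓ CMP  NZCV=1010
1: · MOVVS
2: · ADDLS
3: ✓ ADDLT  r5←0x77
4: ✓ CMP  NZCV=1000
5: · MOVVS
6: · MOVGE
7: ✓ MOVMI  r5←0xd9

EXEC = [3,7]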